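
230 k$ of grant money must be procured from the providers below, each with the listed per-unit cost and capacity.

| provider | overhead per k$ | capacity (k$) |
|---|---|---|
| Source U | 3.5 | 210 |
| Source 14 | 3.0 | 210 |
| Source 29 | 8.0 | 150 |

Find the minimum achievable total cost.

700

Fill from the cheapest provider first.
Source 14 (3.0): use full 210 ; 20 k$ to go.
Source U (3.5): take the remaining 20 ; done.
Source 29: unused.
Cost = 210×3.0 + 20×3.5 = 700.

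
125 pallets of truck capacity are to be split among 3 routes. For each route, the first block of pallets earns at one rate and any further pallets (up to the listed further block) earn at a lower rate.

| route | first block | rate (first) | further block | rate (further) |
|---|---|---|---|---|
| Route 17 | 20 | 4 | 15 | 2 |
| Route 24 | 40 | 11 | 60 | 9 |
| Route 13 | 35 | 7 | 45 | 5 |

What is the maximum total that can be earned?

Treat each block as its own option and order by rate: Route 24/first 11 > Route 24/second 9 > Route 13/first 7 > Route 13/second 5 > Route 17/first 4 > Route 17/second 2.
Route 24 first at 11: fill all 40 ; 85 left.
Fill Route 24 second block (60 at 9) ; 25 left.
25 remain; put them into Route 13 first at 7.
Total = 11×40 + 9×60 + 7×25 = 1155.

1155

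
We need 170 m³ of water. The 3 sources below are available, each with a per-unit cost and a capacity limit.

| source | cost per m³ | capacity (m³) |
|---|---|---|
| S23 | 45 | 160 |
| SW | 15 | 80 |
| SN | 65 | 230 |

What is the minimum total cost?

Cheapest first:
SW at 15: take all 80 m³ → 90 still needed.
Take 90 from S23 at 45 to finish.
SN: unused.
Cost = 80×15 + 90×45 = 5250.

5250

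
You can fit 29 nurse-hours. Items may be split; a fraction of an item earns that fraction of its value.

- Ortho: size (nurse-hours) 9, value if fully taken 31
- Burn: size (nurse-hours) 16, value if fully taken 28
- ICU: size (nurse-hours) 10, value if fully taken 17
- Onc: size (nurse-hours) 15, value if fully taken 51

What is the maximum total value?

Sort by value density: Ortho 31/9≈3.44, Onc 51/15≈3.4, Burn 28/16≈1.75, ICU 17/10≈1.7.
All 9 nurse-hours of Ortho fit (value 31) → 20 remain.
All 15 nurse-hours of Onc fit (value 51) → 5 remain.
5 nurse-hours left: a 5/16 share of Burn gives 28×5/16 = 8.75.
Total value = 90.75.

90.75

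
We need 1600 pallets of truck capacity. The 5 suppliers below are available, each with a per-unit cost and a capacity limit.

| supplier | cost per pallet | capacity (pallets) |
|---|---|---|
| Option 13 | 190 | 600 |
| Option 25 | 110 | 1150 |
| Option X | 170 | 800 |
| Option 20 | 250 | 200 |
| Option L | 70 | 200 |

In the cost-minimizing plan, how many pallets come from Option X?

250

Cheapest first:
Option L (70): use full 200 → 1400 pallets to go.
Option 25 at 110: take all 1150 pallets → 250 still needed.
Take 250 from Option X at 170 to finish.
Option 13, Option 20: unused.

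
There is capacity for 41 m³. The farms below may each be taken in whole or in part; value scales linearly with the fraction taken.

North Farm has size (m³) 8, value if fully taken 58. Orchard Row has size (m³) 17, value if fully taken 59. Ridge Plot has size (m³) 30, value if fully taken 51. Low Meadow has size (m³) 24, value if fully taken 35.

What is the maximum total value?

144.2

Rank by value-to-size ratio: North Farm 58/8≈7.25, Orchard Row 59/17≈3.47, Ridge Plot 51/30≈1.7, Low Meadow 35/24≈1.46.
All 8 m³ of North Farm fit (value 58) — 33 remain.
Orchard Row: take in full, 17 m³ for value 59 — 16 left.
Only 16 m³ remain; take 16/30 of Ridge Plot for value 51×16/30 = 27.2.
Total value = 144.2.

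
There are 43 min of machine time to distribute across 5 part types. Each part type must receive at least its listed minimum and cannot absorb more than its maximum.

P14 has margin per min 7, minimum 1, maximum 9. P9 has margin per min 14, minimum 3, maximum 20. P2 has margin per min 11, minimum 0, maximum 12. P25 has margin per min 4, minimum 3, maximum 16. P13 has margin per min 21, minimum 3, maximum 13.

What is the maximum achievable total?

Meeting every minimum uses 1+3+0+3+3 = 10 min, leaving 33.
Rank by margin per min: P13 21 > P9 14 > P2 11 > P14 7 > P25 4.
P13 takes 10 more to reach its cap of 13 → 23 left.
P9: +17 to 20 (cap) → 6 left.
P2: +6 (room for 12) → 6. Pool exhausted.
Total = 7×1 + 14×20 + 11×6 + 4×3 + 21×13 = 638.

638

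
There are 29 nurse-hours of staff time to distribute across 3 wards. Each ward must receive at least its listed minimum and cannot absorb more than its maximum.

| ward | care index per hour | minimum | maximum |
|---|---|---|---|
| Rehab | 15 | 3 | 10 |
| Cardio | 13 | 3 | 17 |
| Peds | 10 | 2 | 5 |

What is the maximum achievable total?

391

Meeting every minimum uses 3+3+2 = 8 nurse-hours, leaving 21.
Order the wards by care index per hour: Rehab 15 > Cardio 13 > Peds 10.
Rehab: +7 to 10 (cap) ; 14 left.
Give Cardio 14 more to hit its cap of 17 ; 0 left.
Total = 15×10 + 13×17 + 10×2 = 391.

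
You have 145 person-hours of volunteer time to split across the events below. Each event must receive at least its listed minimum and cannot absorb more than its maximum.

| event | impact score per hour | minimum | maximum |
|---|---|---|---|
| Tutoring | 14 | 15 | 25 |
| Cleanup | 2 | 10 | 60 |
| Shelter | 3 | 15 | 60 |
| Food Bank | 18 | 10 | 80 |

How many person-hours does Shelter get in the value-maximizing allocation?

30

Meeting every minimum uses 15+10+15+10 = 50 person-hours, leaving 95.
Highest impact score per hour first: Food Bank 18 > Tutoring 14 > Shelter 3 > Cleanup 2.
Food Bank takes 70 more to reach its cap of 80 → 25 left.
Give Tutoring 10 more to hit its cap of 25 → 15 left.
Shelter has room for 45 more but only 15 remain, so it gets 30.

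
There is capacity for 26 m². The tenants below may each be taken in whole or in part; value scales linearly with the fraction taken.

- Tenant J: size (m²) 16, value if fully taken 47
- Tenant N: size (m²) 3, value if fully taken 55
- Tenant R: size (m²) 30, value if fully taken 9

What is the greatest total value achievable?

Sort by value density: Tenant N 55/3≈18.3, Tenant J 47/16≈2.94, Tenant R 9/30≈0.3.
All 3 m² of Tenant N fit (value 55) ; 23 remain.
All 16 m² of Tenant J fit (value 47) ; 7 remain.
Only 7 m² remain; take 7/30 of Tenant R for value 9×7/30 = 2.1.
Total value = 104.1.

104.1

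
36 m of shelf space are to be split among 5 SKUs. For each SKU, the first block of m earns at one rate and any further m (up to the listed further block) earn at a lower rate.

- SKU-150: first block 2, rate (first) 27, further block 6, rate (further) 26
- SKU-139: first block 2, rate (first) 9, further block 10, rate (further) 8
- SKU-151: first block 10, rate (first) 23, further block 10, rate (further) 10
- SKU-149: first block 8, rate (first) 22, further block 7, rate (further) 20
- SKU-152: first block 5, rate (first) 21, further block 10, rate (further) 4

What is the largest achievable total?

821

Order all 10 blocks by rate: SKU-150/tier1 27 > SKU-150/tier2 26 > SKU-151/tier1 23 > SKU-149/tier1 22 > SKU-152/tier1 21 > SKU-149/tier2 20 > SKU-151/tier2 10 > SKU-139/tier1 9 > SKU-139/tier2 8 > SKU-152/tier2 4.
SKU-150/tier1 (27): +2 — 34 left.
Fill SKU-150 tier2 block (6 at 26) — 28 left.
SKU-151/tier1 (23): +10 — 18 left.
SKU-149/tier1 (22): +8 — 10 left.
SKU-152/tier1 (21): +5 — 5 left.
SKU-149/tier2: +5 of 7 at 20; pool empty.
Total = 27×2 + 26×6 + 23×10 + 22×8 + 21×5 + 20×5 = 821.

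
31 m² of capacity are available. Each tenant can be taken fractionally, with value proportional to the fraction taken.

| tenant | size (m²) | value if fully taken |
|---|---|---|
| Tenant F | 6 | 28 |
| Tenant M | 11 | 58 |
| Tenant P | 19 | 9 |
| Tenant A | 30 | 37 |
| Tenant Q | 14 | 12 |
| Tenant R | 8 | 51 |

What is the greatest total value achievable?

144.4

Sort by value density: Tenant R 51/8≈6.38, Tenant M 58/11≈5.27, Tenant F 28/6≈4.67, Tenant A 37/30≈1.23, Tenant Q 12/14≈0.857, Tenant P 9/19≈0.474.
Take all of Tenant R (8 m², value 51) ; 23 m² left.
Tenant M: take in full, 11 m² for value 58 ; 12 left.
Tenant F: take in full, 6 m² for value 28 ; 6 left.
Only 6 m² remain; take 6/30 of Tenant A for value 37×6/30 = 7.4.
Total value = 144.4.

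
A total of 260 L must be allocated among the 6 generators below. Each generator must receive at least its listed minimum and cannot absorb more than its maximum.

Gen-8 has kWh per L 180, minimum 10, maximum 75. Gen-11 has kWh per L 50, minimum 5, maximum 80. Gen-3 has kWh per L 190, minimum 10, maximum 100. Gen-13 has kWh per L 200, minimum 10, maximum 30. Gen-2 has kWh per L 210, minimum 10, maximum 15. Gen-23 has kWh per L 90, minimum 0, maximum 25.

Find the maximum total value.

Meeting every minimum uses 10+5+10+10+10+0 = 45 L, leaving 215.
Rank by kWh per L: Gen-2 210 > Gen-13 200 > Gen-3 190 > Gen-8 180 > Gen-23 90 > Gen-11 50.
Gen-2: +5 to 15 (cap) — 210 left.
Gen-13 takes 20 more to reach its cap of 30 — 190 left.
Gen-3 takes 90 more to reach its cap of 100 — 100 left.
Gen-8 takes 65 more to reach its cap of 75 — 35 left.
Give Gen-23 25 more to hit its cap of 25 — 10 left.
Gen-11 has room for 75 more but only 10 remain, so it gets 15.
Total = 180×75 + 50×15 + 190×100 + 200×30 + 210×15 + 90×25 = 44650.

44650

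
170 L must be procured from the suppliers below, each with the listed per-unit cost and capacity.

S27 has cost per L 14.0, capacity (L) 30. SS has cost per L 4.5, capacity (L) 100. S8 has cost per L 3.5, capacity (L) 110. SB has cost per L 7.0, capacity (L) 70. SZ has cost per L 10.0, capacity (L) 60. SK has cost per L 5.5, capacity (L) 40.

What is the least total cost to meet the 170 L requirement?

655

Cheapest first:
S8 (3.5): use full 110 — 60 L to go.
SS at 4.5: take 60 of its 100 — requirement met.
SK, SB, SZ, S27: unused.
Cost = 110×3.5 + 60×4.5 = 655.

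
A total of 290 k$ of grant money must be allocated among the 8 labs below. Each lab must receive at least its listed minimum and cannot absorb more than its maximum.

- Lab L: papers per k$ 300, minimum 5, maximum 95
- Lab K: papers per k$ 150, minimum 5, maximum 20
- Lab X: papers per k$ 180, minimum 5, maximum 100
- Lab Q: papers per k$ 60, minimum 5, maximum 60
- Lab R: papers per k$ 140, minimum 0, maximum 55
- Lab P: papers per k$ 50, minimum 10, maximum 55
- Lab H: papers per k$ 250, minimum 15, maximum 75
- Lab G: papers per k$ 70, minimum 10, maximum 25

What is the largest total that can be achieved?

65700

Meeting every minimum uses 5+5+5+5+0+10+15+10 = 55 k$, leaving 235.
Rank by papers per k$: Lab L 300 > Lab H 250 > Lab X 180 > Lab K 150 > Lab R 140 > Lab G 70 > Lab Q 60 > Lab P 50.
Lab L takes 90 more to reach its cap of 95 — 145 left.
Lab H: +60 to 75 (cap) — 85 left.
Lab X has room for 95 more but only 85 remain, so it gets 90.
Total = 300×95 + 150×5 + 180×90 + 60×5 + 50×10 + 250×75 + 70×10 = 65700.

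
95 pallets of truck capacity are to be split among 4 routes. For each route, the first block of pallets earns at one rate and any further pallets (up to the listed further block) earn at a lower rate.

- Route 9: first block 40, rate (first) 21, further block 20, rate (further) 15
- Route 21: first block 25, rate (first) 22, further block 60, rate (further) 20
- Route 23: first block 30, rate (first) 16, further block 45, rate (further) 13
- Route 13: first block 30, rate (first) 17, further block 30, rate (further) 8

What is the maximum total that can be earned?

1990

Treat each block as its own option and order by rate: Route 21/first 22 > Route 9/first 21 > Route 21/second 20 > Route 13/first 17 > Route 23/first 16 > Route 9/second 15 > Route 23/second 13 > Route 13/second 8.
Route 21/first (22): +25 → 70 left.
Route 9 first at 21: fill all 40 → 30 left.
Route 21 second at 20: only 30 left, fill 30.
Total = 22×25 + 21×40 + 20×30 = 1990.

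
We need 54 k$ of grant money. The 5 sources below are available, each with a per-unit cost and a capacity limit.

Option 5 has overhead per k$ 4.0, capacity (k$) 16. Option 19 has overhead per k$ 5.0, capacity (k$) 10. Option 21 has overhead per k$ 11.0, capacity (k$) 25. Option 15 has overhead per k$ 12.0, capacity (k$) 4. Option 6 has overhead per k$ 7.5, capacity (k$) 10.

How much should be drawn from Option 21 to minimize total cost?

18

Use sources in increasing cost order.
Option 5 at 4.0: take all 16 k$ ; 38 still needed.
Option 19 (5.0): use full 10 ; 28 k$ to go.
Option 6 (7.5): use full 10 ; 18 k$ to go.
Option 21 at 11.0: take 18 of its 25 ; requirement met.
Option 15: unused.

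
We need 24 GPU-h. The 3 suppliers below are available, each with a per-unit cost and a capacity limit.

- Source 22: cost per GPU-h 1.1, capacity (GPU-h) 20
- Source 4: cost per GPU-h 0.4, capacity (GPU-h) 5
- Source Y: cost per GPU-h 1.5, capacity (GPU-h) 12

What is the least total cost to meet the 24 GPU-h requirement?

Fill from the cheapest supplier first.
Take 5 from Source 4 at 0.4 ; need 19 more.
Source 22 (1.1): take the remaining 19 ; done.
Source Y: unused.
Cost = 5×0.4 + 19×1.1 = 22.9.

22.9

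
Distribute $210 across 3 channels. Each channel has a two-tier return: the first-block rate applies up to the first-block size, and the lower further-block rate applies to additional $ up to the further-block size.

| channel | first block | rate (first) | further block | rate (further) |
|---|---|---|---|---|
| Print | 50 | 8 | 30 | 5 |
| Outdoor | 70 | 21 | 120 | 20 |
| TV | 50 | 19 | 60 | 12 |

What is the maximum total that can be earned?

Rank every tier by rate: Outdoor/first 21 > Outdoor/second 20 > TV/first 19 > TV/second 12 > Print/first 8 > Print/second 5.
Outdoor/first (21): +70 ; 140 left.
Outdoor second at 20: fill all 120 ; 20 left.
TV first at 19: only 20 left, fill 20.
Total = 21×70 + 20×120 + 19×20 = 4250.

4250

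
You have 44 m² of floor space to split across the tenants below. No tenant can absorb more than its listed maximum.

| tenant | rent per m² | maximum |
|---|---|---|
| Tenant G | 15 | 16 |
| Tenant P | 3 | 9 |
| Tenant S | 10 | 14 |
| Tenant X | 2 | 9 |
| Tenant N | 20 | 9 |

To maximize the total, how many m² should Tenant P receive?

5

Highest rent per m² first: Tenant N 20 > Tenant G 15 > Tenant S 10 > Tenant P 3 > Tenant X 2.
Tenant N: +9 to 9 (cap) — 35 left.
Give Tenant G 16 to hit its cap of 16 — 19 left.
Tenant S takes 14 to reach its cap of 14 — 5 left.
Only 5 left; Tenant P takes them to reach 5.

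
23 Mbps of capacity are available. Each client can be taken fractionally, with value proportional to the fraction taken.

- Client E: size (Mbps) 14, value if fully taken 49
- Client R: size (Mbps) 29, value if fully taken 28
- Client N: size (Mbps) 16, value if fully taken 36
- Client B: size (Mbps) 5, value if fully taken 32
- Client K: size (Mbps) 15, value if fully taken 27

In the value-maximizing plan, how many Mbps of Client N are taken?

4

Best value per unit of size first: Client B 32/5≈6.4, Client E 49/14≈3.5, Client N 36/16≈2.25, Client K 27/15≈1.8, Client R 28/29≈0.966.
Client B: take in full, 5 Mbps for value 32 — 18 left.
Client E: take in full, 14 Mbps for value 49 — 4 left.
Fill the last 4 Mbps with part of Client N: 4/16 of it earns 9.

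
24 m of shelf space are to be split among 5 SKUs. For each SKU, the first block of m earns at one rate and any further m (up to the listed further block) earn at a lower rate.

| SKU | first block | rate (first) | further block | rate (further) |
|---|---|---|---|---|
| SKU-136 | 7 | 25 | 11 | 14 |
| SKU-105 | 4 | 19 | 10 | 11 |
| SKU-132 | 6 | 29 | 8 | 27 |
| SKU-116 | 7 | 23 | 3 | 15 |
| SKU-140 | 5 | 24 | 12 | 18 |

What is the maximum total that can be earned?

Rank every tier by rate: SKU-132/first 29 > SKU-132/second 27 > SKU-136/first 25 > SKU-140/first 24 > SKU-116/first 23 > SKU-105/first 19 > SKU-140/second 18 > SKU-116/second 15 > SKU-136/second 14 > SKU-105/second 11.
SKU-132 first at 29: fill all 6 ; 18 left.
Fill SKU-132 second block (8 at 27) ; 10 left.
Fill SKU-136 first block (7 at 25) ; 3 left.
3 remain; put them into SKU-140 first at 24.
Total = 29×6 + 27×8 + 25×7 + 24×3 = 637.

637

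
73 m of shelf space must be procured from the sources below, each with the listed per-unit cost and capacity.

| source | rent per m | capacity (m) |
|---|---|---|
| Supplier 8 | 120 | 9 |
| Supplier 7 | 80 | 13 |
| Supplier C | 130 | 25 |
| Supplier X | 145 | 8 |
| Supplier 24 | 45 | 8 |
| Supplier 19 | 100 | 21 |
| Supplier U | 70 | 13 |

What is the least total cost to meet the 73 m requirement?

Use sources in increasing cost order.
Take 8 from Supplier 24 at 45 → need 65 more.
Supplier U (70): use full 13 → 52 m to go.
Supplier 7 (80): use full 13 → 39 m to go.
Take 21 from Supplier 19 at 100 → need 18 more.
Supplier 8 (120): use full 9 → 9 m to go.
Supplier C at 130: take 9 of its 25 → requirement met.
Supplier X: unused.
Cost = 8×45 + 13×70 + 13×80 + 21×100 + 9×120 + 9×130 = 6660.

6660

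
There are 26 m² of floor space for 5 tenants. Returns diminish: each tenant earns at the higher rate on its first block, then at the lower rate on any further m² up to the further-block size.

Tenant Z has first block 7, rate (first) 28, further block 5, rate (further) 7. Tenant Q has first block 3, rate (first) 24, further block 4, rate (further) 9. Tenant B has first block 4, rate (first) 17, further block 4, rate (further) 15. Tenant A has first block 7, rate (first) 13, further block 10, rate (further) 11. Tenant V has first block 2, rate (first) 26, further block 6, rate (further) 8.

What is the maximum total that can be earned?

Rank every tier by rate: Tenant Z/first 28 > Tenant V/first 26 > Tenant Q/first 24 > Tenant B/first 17 > Tenant B/second 15 > Tenant A/first 13 > Tenant A/second 11 > Tenant Q/second 9 > Tenant V/second 8 > Tenant Z/second 7.
Fill Tenant Z first block (7 at 28) — 19 left.
Tenant V first at 26: fill all 2 — 17 left.
Fill Tenant Q first block (3 at 24) — 14 left.
Tenant B first at 17: fill all 4 — 10 left.
Tenant B second at 15: fill all 4 — 6 left.
Tenant A first at 13: only 6 left, fill 6.
Total = 28×7 + 26×2 + 24×3 + 17×4 + 15×4 + 13×6 = 526.

526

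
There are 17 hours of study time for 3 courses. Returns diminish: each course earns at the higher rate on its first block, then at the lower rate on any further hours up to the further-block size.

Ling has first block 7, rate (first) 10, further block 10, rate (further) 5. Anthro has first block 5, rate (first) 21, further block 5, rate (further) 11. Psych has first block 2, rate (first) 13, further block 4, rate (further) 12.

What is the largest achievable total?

244

Order all 6 blocks by rate: Anthro/first 21 > Psych/first 13 > Psych/second 12 > Anthro/second 11 > Ling/first 10 > Ling/second 5.
Fill Anthro first block (5 at 21) — 12 left.
Psych first at 13: fill all 2 — 10 left.
Fill Psych second block (4 at 12) — 6 left.
Fill Anthro second block (5 at 11) — 1 left.
1 remain; put them into Ling first at 10.
Total = 21×5 + 13×2 + 12×4 + 11×5 + 10×1 = 244.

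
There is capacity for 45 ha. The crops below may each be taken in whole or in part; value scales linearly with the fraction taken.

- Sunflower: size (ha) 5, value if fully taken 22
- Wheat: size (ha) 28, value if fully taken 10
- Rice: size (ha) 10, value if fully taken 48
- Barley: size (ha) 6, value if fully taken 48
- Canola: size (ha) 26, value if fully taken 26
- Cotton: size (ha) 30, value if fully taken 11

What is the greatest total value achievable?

142

Best value per unit of size first: Barley 48/6≈8, Rice 48/10≈4.8, Sunflower 22/5≈4.4, Canola 26/26≈1, Cotton 11/30≈0.367, Wheat 10/28≈0.357.
All 6 ha of Barley fit (value 48) — 39 remain.
Take all of Rice (10 ha, value 48) — 29 ha left.
All 5 ha of Sunflower fit (value 22) — 24 remain.
Fill the last 24 ha with part of Canola: 24/26 of it earns 24.
Total value = 142.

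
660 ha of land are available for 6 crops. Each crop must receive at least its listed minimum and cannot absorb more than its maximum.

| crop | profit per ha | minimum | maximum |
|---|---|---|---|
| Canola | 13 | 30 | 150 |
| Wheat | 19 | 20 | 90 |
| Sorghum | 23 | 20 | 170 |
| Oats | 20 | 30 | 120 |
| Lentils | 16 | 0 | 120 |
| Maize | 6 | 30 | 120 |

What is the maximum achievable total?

Meeting every minimum uses 30+20+20+30+0+30 = 130 ha, leaving 530.
Order the crops by profit per ha: Sorghum 23 > Oats 20 > Wheat 19 > Lentils 16 > Canola 13 > Maize 6.
Give Sorghum 150 more to hit its cap of 170 — 380 left.
Oats: +90 to 120 (cap) — 290 left.
Give Wheat 70 more to hit its cap of 90 — 220 left.
Lentils: +120 to 120 (cap) — 100 left.
Only 100 left; Canola takes them to reach 130.
Total = 13×130 + 19×90 + 23×170 + 20×120 + 16×120 + 6×30 = 11810.

11810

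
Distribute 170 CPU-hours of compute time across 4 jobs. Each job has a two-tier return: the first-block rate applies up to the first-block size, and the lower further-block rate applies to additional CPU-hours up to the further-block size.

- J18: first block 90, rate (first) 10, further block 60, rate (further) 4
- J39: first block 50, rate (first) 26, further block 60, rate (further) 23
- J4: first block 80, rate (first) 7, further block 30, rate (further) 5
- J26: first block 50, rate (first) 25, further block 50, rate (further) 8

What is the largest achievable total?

Rank every tier by rate: J39/tier1 26 > J26/tier1 25 > J39/tier2 23 > J18/tier1 10 > J26/tier2 8 > J4/tier1 7 > J4/tier2 5 > J18/tier2 4.
Fill J39 tier1 block (50 at 26) — 120 left.
Fill J26 tier1 block (50 at 25) — 70 left.
Fill J39 tier2 block (60 at 23) — 10 left.
J18/tier1: +10 of 90 at 10; pool empty.
Total = 26×50 + 25×50 + 23×60 + 10×10 = 4030.

4030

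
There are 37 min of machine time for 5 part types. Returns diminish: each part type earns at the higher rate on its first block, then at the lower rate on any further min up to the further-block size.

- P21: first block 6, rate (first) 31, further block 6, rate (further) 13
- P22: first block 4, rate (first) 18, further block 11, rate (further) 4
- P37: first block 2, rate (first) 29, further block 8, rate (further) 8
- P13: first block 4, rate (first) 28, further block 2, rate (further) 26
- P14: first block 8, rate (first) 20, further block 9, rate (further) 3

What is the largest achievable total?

Treat each block as its own option and order by rate: P21/tier1 31 > P37/tier1 29 > P13/tier1 28 > P13/tier2 26 > P14/tier1 20 > P22/tier1 18 > P21/tier2 13 > P37/tier2 8 > P22/tier2 4 > P14/tier2 3.
P21 tier1 at 31: fill all 6 → 31 left.
P37/tier1 (29): +2 → 29 left.
Fill P13 tier1 block (4 at 28) → 25 left.
Fill P13 tier2 block (2 at 26) → 23 left.
Fill P14 tier1 block (8 at 20) → 15 left.
Fill P22 tier1 block (4 at 18) → 11 left.
P21/tier2 (13): +6 → 5 left.
5 remain; put them into P37 tier2 at 8.
Total = 31×6 + 29×2 + 28×4 + 26×2 + 20×8 + 18×4 + 13×6 + 8×5 = 758.

758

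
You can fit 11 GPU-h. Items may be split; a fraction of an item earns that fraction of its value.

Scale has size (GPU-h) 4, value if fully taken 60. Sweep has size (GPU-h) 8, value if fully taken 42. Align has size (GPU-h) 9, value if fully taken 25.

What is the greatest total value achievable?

Rank by value-to-size ratio: Scale 60/4≈15, Sweep 42/8≈5.25, Align 25/9≈2.78.
Take all of Scale (4 GPU-h, value 60) — 7 GPU-h left.
7 GPU-h left: a 7/8 share of Sweep gives 42×7/8 = 36.75.
Total value = 96.75.

96.75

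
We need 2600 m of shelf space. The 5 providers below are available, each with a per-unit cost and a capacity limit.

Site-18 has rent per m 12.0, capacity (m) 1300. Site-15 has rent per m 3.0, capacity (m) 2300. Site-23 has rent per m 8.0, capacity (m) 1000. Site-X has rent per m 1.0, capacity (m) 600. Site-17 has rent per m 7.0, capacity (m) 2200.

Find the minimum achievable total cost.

6600

Cheapest first:
Site-X (1.0): use full 600 ; 2000 m to go.
Site-15 (3.0): take the remaining 2000 ; done.
Site-17, Site-23, Site-18: unused.
Cost = 600×1.0 + 2000×3.0 = 6600.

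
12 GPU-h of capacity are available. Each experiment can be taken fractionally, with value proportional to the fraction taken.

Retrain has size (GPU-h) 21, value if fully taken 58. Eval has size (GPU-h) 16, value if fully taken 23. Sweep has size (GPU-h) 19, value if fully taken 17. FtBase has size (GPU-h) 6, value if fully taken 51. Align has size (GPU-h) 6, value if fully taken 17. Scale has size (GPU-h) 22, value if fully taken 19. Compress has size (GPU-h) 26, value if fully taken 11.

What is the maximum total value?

68

Rank by value-to-size ratio: FtBase 51/6≈8.5, Align 17/6≈2.83, Retrain 58/21≈2.76, Eval 23/16≈1.44, Sweep 17/19≈0.895, Scale 19/22≈0.864, Compress 11/26≈0.423.
Take all of FtBase (6 GPU-h, value 51) ; 6 GPU-h left.
Take all of Align (6 GPU-h, value 17) ; 0 GPU-h left.
Total value = 68.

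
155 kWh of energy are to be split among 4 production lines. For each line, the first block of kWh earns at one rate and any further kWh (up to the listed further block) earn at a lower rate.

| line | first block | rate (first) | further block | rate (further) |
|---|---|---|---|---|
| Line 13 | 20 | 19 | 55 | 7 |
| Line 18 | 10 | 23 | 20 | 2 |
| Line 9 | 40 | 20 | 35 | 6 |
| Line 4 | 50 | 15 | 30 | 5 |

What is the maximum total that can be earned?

2405

Treat each block as its own option and order by rate: Line 18/first 23 > Line 9/first 20 > Line 13/first 19 > Line 4/first 15 > Line 13/second 7 > Line 9/second 6 > Line 4/second 5 > Line 18/second 2.
Line 18/first (23): +10 ; 145 left.
Line 9/first (20): +40 ; 105 left.
Line 13/first (19): +20 ; 85 left.
Fill Line 4 first block (50 at 15) ; 35 left.
35 remain; put them into Line 13 second at 7.
Total = 23×10 + 20×40 + 19×20 + 15×50 + 7×35 = 2405.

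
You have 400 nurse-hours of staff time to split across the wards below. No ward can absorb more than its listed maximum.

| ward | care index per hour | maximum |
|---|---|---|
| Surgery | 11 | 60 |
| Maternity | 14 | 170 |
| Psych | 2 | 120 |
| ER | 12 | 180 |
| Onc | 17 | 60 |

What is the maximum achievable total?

Rank by care index per hour: Onc 17 > Maternity 14 > ER 12 > Surgery 11 > Psych 2.
Onc: +60 to 60 (cap) → 340 left.
Maternity: +170 to 170 (cap) → 170 left.
Only 170 left; ER takes them to reach 170.
Total = 14×170 + 12×170 + 17×60 = 5440.

5440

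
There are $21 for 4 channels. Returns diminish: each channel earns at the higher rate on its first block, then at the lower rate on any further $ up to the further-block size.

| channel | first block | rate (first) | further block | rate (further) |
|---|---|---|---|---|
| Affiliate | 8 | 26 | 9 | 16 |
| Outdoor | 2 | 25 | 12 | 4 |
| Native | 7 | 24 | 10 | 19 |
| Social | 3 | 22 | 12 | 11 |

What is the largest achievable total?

511

Treat each block as its own option and order by rate: Affiliate/T1 26 > Outdoor/T1 25 > Native/T1 24 > Social/T1 22 > Native/T2 19 > Affiliate/T2 16 > Social/T2 11 > Outdoor/T2 4.
Affiliate T1 at 26: fill all 8 ; 13 left.
Fill Outdoor T1 block (2 at 25) ; 11 left.
Native T1 at 24: fill all 7 ; 4 left.
Fill Social T1 block (3 at 22) ; 1 left.
1 remain; put them into Native T2 at 19.
Total = 26×8 + 25×2 + 24×7 + 22×3 + 19×1 = 511.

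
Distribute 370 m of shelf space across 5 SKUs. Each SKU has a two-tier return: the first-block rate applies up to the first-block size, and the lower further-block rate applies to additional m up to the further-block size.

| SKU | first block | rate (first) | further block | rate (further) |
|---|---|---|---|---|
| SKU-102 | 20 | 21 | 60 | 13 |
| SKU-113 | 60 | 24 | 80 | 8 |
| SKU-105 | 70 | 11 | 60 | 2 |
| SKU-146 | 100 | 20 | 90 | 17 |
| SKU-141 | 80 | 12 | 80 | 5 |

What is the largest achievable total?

Treat each block as its own option and order by rate: SKU-113/first 24 > SKU-102/first 21 > SKU-146/first 20 > SKU-146/second 17 > SKU-102/second 13 > SKU-141/first 12 > SKU-105/first 11 > SKU-113/second 8 > SKU-141/second 5 > SKU-105/second 2.
SKU-113 first at 24: fill all 60 — 310 left.
SKU-102 first at 21: fill all 20 — 290 left.
SKU-146/first (20): +100 — 190 left.
Fill SKU-146 second block (90 at 17) — 100 left.
Fill SKU-102 second block (60 at 13) — 40 left.
SKU-141/first: +40 of 80 at 12; pool empty.
Total = 24×60 + 21×20 + 20×100 + 17×90 + 13×60 + 12×40 = 6650.

6650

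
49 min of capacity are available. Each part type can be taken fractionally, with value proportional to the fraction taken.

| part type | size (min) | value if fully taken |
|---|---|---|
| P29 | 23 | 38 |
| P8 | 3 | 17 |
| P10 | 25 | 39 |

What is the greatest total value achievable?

Rank by value-to-size ratio: P8 17/3≈5.67, P29 38/23≈1.65, P10 39/25≈1.56.
All 3 min of P8 fit (value 17) ; 46 remain.
Take all of P29 (23 min, value 38) ; 23 min left.
23 min left: a 23/25 share of P10 gives 39×23/25 = 35.88.
Total value = 90.88.

90.88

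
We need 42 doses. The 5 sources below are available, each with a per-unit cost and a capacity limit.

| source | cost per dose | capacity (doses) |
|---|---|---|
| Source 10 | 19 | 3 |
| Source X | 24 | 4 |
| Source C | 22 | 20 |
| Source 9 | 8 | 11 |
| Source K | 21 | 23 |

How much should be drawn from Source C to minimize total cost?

Use sources in increasing cost order.
Source 9 at 8: take all 11 doses — 31 still needed.
Source 10 (19): use full 3 — 28 doses to go.
Source K at 21: take all 23 doses — 5 still needed.
Source C at 22: take 5 of its 20 — requirement met.
Source X: unused.

5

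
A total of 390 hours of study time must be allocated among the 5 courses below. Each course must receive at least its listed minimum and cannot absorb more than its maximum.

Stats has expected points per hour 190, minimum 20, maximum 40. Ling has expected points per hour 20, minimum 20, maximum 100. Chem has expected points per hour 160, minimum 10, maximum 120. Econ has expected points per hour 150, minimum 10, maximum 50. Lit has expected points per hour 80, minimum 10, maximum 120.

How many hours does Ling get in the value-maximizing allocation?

60

Meeting every minimum uses 20+20+10+10+10 = 70 hours, leaving 320.
Order the courses by expected points per hour: Stats 190 > Chem 160 > Econ 150 > Lit 80 > Ling 20.
Stats takes 20 more to reach its cap of 40 → 300 left.
Chem: +110 to 120 (cap) → 190 left.
Give Econ 40 more to hit its cap of 50 → 150 left.
Lit takes 110 more to reach its cap of 120 → 40 left.
Only 40 left; Ling takes them to reach 60.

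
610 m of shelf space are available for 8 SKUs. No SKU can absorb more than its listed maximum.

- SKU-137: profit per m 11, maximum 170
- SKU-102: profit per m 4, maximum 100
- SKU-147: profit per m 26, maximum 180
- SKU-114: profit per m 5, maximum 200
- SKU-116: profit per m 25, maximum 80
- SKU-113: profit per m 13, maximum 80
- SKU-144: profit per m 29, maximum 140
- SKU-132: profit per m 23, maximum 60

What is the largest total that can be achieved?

Order the SKUs by profit per m: SKU-144 29 > SKU-147 26 > SKU-116 25 > SKU-132 23 > SKU-113 13 > SKU-137 11 > SKU-114 5 > SKU-102 4.
SKU-144: +140 to 140 (cap) ; 470 left.
Give SKU-147 180 to hit its cap of 180 ; 290 left.
Give SKU-116 80 to hit its cap of 80 ; 210 left.
SKU-132 takes 60 to reach its cap of 60 ; 150 left.
SKU-113 takes 80 to reach its cap of 80 ; 70 left.
Only 70 left; SKU-137 takes them to reach 70.
Total = 11×70 + 26×180 + 25×80 + 13×80 + 29×140 + 23×60 = 13930.

13930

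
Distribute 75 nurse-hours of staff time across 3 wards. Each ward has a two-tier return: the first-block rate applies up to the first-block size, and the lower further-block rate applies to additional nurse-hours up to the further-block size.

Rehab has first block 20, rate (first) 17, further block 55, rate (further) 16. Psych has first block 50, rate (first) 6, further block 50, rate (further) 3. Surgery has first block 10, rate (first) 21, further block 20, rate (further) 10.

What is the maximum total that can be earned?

1270

Rank every tier by rate: Surgery/T1 21 > Rehab/T1 17 > Rehab/T2 16 > Surgery/T2 10 > Psych/T1 6 > Psych/T2 3.
Surgery/T1 (21): +10 — 65 left.
Fill Rehab T1 block (20 at 17) — 45 left.
Rehab T2 at 16: only 45 left, fill 45.
Total = 21×10 + 17×20 + 16×45 = 1270.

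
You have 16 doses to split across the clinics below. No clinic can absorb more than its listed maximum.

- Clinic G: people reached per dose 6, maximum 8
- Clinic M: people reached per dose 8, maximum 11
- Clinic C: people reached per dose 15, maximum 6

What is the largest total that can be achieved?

Order the clinics by people reached per dose: Clinic C 15 > Clinic M 8 > Clinic G 6.
Clinic C: +6 to 6 (cap) ; 10 left.
Clinic M: +10 (room for 11) → 10. Pool exhausted.
Total = 8×10 + 15×6 = 170.

170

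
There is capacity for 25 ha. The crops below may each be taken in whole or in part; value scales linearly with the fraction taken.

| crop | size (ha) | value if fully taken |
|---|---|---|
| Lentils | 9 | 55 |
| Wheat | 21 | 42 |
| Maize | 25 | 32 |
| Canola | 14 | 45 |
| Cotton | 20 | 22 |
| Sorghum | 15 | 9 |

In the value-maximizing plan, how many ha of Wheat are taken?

2

Sort by value density: Lentils 55/9≈6.11, Canola 45/14≈3.21, Wheat 42/21≈2, Maize 32/25≈1.28, Cotton 22/20≈1.1, Sorghum 9/15≈0.6.
Take all of Lentils (9 ha, value 55) ; 16 ha left.
All 14 ha of Canola fit (value 45) ; 2 remain.
Fill the last 2 ha with part of Wheat: 2/21 of it earns 4.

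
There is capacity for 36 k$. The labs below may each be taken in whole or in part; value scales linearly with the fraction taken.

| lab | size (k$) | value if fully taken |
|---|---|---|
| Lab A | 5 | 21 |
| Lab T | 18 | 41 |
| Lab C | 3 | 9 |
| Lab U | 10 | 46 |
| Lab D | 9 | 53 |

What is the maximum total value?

149.5

Rank by value-to-size ratio: Lab D 53/9≈5.89, Lab U 46/10≈4.6, Lab A 21/5≈4.2, Lab C 9/3≈3, Lab T 41/18≈2.28.
All 9 k$ of Lab D fit (value 53) ; 27 remain.
Take all of Lab U (10 k$, value 46) ; 17 k$ left.
All 5 k$ of Lab A fit (value 21) ; 12 remain.
Take all of Lab C (3 k$, value 9) ; 9 k$ left.
Only 9 k$ remain; take 9/18 of Lab T for value 41×9/18 = 20.5.
Total value = 149.5.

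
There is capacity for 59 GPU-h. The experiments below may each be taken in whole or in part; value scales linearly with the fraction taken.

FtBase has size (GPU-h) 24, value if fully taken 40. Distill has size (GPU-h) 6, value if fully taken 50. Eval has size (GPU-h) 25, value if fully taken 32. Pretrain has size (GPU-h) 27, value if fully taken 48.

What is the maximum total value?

Sort by value density: Distill 50/6≈8.33, Pretrain 48/27≈1.78, FtBase 40/24≈1.67, Eval 32/25≈1.28.
Take all of Distill (6 GPU-h, value 50) — 53 GPU-h left.
Take all of Pretrain (27 GPU-h, value 48) — 26 GPU-h left.
All 24 GPU-h of FtBase fit (value 40) — 2 remain.
Fill the last 2 GPU-h with part of Eval: 2/25 of it earns 2.56.
Total value = 140.56.

140.56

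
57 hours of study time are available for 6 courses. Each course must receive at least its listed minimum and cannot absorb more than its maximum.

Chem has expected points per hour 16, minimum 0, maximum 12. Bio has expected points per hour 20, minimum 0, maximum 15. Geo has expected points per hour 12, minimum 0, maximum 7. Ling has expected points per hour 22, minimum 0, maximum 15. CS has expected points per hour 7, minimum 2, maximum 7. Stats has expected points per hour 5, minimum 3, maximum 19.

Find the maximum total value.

956

Meeting every minimum uses 0+0+0+0+2+3 = 5 hours, leaving 52.
Rank by expected points per hour: Ling 22 > Bio 20 > Chem 16 > Geo 12 > CS 7 > Stats 5.
Ling: +15 to 15 (cap) — 37 left.
Bio takes 15 more to reach its cap of 15 — 22 left.
Give Chem 12 more to hit its cap of 12 — 10 left.
Give Geo 7 more to hit its cap of 7 — 3 left.
Only 3 left; CS takes them to reach 5.
Total = 16×12 + 20×15 + 12×7 + 22×15 + 7×5 + 5×3 = 956.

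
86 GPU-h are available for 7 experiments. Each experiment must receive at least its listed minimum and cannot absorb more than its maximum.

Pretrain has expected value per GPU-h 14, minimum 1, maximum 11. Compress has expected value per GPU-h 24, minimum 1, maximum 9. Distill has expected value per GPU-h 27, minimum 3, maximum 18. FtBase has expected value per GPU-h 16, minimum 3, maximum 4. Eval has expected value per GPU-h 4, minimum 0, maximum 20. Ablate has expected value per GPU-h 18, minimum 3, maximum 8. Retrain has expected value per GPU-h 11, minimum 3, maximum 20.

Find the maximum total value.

Meeting every minimum uses 1+1+3+3+0+3+3 = 14 GPU-h, leaving 72.
Highest expected value per GPU-h first: Distill 27 > Compress 24 > Ablate 18 > FtBase 16 > Pretrain 14 > Retrain 11 > Eval 4.
Distill: +15 to 18 (cap) — 57 left.
Compress takes 8 more to reach its cap of 9 — 49 left.
Ablate: +5 to 8 (cap) — 44 left.
FtBase takes 1 more to reach its cap of 4 — 43 left.
Pretrain takes 10 more to reach its cap of 11 — 33 left.
Retrain takes 17 more to reach its cap of 20 — 16 left.
Only 16 left; Eval takes them to reach 16.
Total = 14×11 + 24×9 + 27×18 + 16×4 + 4×16 + 18×8 + 11×20 = 1348.

1348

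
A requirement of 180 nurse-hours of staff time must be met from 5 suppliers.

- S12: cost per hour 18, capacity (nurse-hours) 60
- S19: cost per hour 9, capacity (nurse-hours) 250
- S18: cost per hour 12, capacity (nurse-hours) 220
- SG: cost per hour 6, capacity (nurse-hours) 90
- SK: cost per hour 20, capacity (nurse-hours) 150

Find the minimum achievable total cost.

Fill from the cheapest supplier first.
Take 90 from SG at 6 ; need 90 more.
Take 90 from S19 at 9 to finish.
S18, S12, SK: unused.
Cost = 90×6 + 90×9 = 1350.

1350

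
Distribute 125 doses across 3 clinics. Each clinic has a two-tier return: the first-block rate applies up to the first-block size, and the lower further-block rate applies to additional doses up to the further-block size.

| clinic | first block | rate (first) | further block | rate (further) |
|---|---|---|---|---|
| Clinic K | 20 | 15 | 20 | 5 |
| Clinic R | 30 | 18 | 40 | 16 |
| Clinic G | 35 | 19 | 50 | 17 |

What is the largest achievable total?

Rank every tier by rate: Clinic G/first 19 > Clinic R/first 18 > Clinic G/second 17 > Clinic R/second 16 > Clinic K/first 15 > Clinic K/second 5.
Clinic G first at 19: fill all 35 ; 90 left.
Fill Clinic R first block (30 at 18) ; 60 left.
Clinic G second at 17: fill all 50 ; 10 left.
10 remain; put them into Clinic R second at 16.
Total = 19×35 + 18×30 + 17×50 + 16×10 = 2215.

2215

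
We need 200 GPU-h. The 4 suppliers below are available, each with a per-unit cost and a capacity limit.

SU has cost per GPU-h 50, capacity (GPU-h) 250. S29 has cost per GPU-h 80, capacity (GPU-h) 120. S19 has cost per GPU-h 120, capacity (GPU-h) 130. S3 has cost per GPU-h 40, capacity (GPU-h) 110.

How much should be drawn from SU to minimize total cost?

Cheapest first:
Take 110 from S3 at 40 — need 90 more.
SU (50): take the remaining 90 — done.
S29, S19: unused.

90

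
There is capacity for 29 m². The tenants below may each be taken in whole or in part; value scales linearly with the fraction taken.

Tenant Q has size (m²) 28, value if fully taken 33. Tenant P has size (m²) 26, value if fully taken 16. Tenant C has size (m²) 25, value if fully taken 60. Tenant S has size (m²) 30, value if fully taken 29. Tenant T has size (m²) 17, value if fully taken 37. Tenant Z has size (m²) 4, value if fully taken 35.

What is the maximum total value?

Best value per unit of size first: Tenant Z 35/4≈8.75, Tenant C 60/25≈2.4, Tenant T 37/17≈2.18, Tenant Q 33/28≈1.18, Tenant S 29/30≈0.967, Tenant P 16/26≈0.615.
Tenant Z: take in full, 4 m² for value 35 → 25 left.
Tenant C: take in full, 25 m² for value 60 → 0 left.
Total value = 95.

95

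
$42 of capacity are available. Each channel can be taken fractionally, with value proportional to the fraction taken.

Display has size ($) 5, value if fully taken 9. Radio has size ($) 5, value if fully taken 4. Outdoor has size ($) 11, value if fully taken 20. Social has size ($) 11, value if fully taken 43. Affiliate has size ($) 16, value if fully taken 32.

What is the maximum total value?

Best value per unit of size first: Social 43/11≈3.91, Affiliate 32/16≈2, Outdoor 20/11≈1.82, Display 9/5≈1.8, Radio 4/5≈0.8.
Social: take in full, 11 $ for value 43 ; 31 left.
Take all of Affiliate (16 $, value 32) ; 15 $ left.
All 11 $ of Outdoor fit (value 20) ; 4 remain.
Only 4 $ remain; take 4/5 of Display for value 9×4/5 = 7.2.
Total value = 102.2.

102.2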